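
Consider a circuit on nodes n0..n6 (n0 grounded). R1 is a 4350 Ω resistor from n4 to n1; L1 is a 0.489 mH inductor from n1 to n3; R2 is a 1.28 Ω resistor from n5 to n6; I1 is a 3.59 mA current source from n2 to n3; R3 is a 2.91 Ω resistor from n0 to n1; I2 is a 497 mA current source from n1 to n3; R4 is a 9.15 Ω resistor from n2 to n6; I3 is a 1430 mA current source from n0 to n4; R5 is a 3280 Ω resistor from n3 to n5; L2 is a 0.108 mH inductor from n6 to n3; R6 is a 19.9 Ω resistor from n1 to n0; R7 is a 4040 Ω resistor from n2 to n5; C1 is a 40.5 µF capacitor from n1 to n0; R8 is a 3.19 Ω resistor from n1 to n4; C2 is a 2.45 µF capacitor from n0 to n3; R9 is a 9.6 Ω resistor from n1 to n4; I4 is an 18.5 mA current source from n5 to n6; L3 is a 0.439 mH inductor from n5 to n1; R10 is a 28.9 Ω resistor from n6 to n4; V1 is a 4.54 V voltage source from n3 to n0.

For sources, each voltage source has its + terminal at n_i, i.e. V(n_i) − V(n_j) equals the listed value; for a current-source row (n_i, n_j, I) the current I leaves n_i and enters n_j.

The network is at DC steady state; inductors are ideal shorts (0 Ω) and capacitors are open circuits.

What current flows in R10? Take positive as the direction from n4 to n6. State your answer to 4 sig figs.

Apply KCL at each of the 6 non-ground nodes and solve the resulting linear system.
Node n1: branches {R1, L1, R3, I2, R6, C1, R8, R9, L3} → V_1 = 4.540
Node n2: branches {I1, R4, R7} → V_2 = 4.507
Node n3: branches {L1, I1, I2, R5, L2, C2, V1} → V_3 = 4.540
Node n4: branches {R1, I3, R8, R9, R10} → V_4 = 7.700
Node n5: branches {R2, R5, R7, I4, L3} → V_5 = 4.540
Node n6: branches {R2, R4, L2, I4, R10} → V_6 = 4.540
Source currents: i(L1)=-0.9831, i(L2)=0.1243, i(L3)=-0.01851, i(V1)=-0.3583

0.1094 A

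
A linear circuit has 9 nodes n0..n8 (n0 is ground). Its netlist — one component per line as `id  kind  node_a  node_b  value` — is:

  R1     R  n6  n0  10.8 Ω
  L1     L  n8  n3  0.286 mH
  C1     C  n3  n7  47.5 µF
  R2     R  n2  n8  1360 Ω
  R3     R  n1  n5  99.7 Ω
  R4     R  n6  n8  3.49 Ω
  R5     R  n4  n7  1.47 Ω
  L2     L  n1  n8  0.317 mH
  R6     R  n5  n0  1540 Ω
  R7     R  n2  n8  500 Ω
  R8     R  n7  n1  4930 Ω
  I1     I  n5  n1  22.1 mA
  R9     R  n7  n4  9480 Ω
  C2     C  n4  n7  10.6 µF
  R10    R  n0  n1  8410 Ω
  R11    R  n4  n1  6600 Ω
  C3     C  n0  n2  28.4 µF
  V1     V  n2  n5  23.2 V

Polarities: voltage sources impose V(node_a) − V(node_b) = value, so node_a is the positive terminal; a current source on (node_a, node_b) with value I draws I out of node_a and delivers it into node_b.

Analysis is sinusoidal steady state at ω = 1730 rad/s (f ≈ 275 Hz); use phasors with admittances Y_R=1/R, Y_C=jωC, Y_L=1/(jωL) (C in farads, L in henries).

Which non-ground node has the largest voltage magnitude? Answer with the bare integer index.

5

MNA unknowns: 8 node voltages V₁..V_8 plus 1 source current (V1)
R1: Y=0.09259+0.000j on G[6,0]
L1: Y=0.000-2.021j on G[8,3]
C1: Y=0.000+0.08217j on G[3,7]
R2: Y=0.0007353+0.000j on G[2,8]
R3: Y=0.01003+0.000j on G[1,5]
R4: Y=0.2865+0.000j on G[6,8]
R5: Y=0.6803+0.000j on G[4,7]
L2: Y=0.000-1.823j on G[1,8]
R6: Y=0.0006494+0.000j on G[5,0]
R7: Y=0.002000+0.000j on G[2,8]
R8: Y=0.0002028+0.000j on G[7,1]
I1: z[5]−=0.0221, z[1]+=0.0221
R9: Y=0.0001055+0.000j on G[7,4]
C2: Y=0.000+0.01834j on G[4,7]
R10: Y=0.0001189+0.000j on G[0,1]
R11: Y=0.0001515+0.000j on G[4,1]
C3: Y=0.000+0.04913j on G[0,2]
V1: row V2−V5=23.2, i_V1 at 2,5
solve → V1=-2.395-0.6612j, V2=0.8539-3.737j, V3=-2.412-0.5637j, V4=-2.412-0.5638j, V5=-22.35-3.737j, V6=-1.823-0.4260j, V7=-2.412-0.5638j, V8=-2.412-0.5637j
aux → i_V1=-0.1925-0.03327j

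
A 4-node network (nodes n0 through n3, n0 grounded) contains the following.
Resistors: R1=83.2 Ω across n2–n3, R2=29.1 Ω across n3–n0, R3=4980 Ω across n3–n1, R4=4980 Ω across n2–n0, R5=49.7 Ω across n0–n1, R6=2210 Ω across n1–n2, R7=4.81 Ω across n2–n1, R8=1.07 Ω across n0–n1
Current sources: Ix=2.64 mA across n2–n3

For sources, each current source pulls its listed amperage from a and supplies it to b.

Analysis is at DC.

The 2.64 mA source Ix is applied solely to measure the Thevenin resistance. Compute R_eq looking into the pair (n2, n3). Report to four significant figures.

R_eq = 24.52 Ω

Element admittances at DC:
  Y(R1) = 0.01202 S between n2,n3
  Y(R2) = 0.03436 S between n3,n0
  Y(R3) = 0.0002008 S between n3,n1
  Y(R4) = 0.0002008 S between n2,n0
  Y(R5) = 0.02012 S between n0,n1
  Y(R6) = 0.0004525 S between n1,n2
  Y(R7) = 0.2079 S between n2,n1
  Y(R8) = 0.9346 S between n0,n1
  Ix: injects 0.00264 A into n3 (from n2)
Assemble and solve the 3×3 MNA system:
  V(n1)=-0.001936  V(n2)=-0.01086  V(n3)=0.05386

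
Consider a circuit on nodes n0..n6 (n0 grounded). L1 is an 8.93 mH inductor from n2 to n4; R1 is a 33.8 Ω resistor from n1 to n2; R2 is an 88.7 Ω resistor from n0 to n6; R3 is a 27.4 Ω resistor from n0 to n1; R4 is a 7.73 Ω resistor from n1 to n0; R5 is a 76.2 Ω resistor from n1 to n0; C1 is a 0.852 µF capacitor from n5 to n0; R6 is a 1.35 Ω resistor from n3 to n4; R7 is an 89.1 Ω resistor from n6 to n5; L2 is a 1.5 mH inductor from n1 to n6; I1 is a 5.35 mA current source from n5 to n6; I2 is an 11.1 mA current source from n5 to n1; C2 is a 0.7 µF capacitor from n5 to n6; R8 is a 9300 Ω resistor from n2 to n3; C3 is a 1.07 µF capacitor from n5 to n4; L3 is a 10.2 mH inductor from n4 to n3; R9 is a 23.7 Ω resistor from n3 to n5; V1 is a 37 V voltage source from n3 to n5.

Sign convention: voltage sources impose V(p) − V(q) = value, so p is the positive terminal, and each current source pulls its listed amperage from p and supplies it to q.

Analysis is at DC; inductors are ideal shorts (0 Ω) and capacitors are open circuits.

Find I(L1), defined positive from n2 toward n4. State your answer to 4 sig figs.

-0.2891 A

Element admittances at DC:
  L1: short n2↔n4 (DC inductor)
  Y(R1) = 0.02959 S between n1,n2
  Y(R2) = 0.01127 S between n0,n6
  Y(R3) = 0.03650 S between n0,n1
  Y(R4) = 0.1294 S between n1,n0
  Y(R5) = 0.01312 S between n1,n0
  Y(C1) = 0.000 S between n5,n0
  Y(R6) = 0.7407 S between n3,n4
  Y(R7) = 0.01122 S between n6,n5
  L2: short n1↔n6 (DC inductor)
  I1: injects 0.00535 A into n6 (from n5)
  I2: injects 0.0111 A into n1 (from n5)
  Y(C2) = 0.000 S between n5,n6
  Y(R8) = 0.0001075 S between n2,n3
  Y(C3) = 0.000 S between n5,n4
  L3: short n4↔n3 (DC inductor)
  Y(R9) = 0.04219 S between n3,n5
  V1: constraint V(n3)−V(n5) = 37
Assemble and solve the 10×10 MNA system:
  V(n1)=0.000  V(n2)=9.773  V(n3)=9.773  V(n4)=9.773  V(n5)=-27.23  V(n6)=0.000
  i(L1)=-0.2891  i(L2)=0.3002  i(L3)=-0.2891  i(V1)=-1.850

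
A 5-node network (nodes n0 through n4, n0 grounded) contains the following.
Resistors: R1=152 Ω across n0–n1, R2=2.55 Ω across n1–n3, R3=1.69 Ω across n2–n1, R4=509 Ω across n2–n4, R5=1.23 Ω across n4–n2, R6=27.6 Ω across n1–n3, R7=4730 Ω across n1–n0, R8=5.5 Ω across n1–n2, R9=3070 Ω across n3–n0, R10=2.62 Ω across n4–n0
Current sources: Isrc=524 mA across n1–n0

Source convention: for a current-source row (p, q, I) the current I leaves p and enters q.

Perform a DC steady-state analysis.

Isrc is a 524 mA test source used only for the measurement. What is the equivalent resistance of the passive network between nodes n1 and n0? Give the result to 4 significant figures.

Apply KCL at each of the 4 non-ground nodes and solve the resulting linear system.
Node n1: branches {R1, R2, R3, R6, R7, R8, Isrc} → V_1 = -2.598
Node n2: branches {R3, R4, R5, R8} → V_2 = -1.945
Node n3: branches {R2, R6, R9} → V_3 = -2.596
Node n4: branches {R4, R5, R10} → V_4 = -1.324

R_eq = 4.958 Ω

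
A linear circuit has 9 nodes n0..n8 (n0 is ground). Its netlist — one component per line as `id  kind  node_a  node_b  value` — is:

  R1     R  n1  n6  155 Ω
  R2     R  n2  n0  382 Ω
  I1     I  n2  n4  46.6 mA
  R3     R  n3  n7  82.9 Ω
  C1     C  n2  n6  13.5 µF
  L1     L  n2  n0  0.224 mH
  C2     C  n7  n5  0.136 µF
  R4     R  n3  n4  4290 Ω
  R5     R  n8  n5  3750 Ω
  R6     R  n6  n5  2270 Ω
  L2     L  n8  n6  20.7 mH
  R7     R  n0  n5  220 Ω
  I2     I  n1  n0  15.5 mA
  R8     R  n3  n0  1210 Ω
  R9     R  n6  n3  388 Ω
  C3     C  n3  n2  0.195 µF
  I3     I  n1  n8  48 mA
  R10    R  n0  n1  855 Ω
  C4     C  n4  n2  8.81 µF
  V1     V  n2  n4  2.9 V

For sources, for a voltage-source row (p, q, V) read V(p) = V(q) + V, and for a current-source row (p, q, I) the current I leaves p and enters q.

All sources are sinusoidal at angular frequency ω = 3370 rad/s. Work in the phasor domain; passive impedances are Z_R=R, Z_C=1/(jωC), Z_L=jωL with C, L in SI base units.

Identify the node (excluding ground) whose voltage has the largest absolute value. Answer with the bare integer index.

1

Element admittances at ω=3370 rad/s:
  Y(R1) = 0.006452+0.000j S between n1,n6
  Y(R2) = 0.002618+0.000j S between n2,n0
  I1: injects 0.0466 A into n4 (from n2)
  Y(R3) = 0.01206+0.000j S between n3,n7
  Y(C1) = 0.000+0.04550j S between n2,n6
  Y(L1) = 0.000-1.325j S between n2,n0
  Y(C2) = 0.000+0.0004583j S between n7,n5
  Y(R4) = 0.0002331+0.000j S between n3,n4
  Y(R5) = 0.0002667+0.000j S between n8,n5
  Y(R6) = 0.0004405+0.000j S between n6,n5
  Y(L2) = 0.000-0.01434j S between n8,n6
  Y(R7) = 0.004545+0.000j S between n0,n5
  I2: injects 0.0155 A into n0 (from n1)
  Y(R8) = 0.0008264+0.000j S between n3,n0
  Y(R9) = 0.002577+0.000j S between n6,n3
  Y(C3) = 0.000+0.0006572j S between n3,n2
  I3: injects 0.048 A into n8 (from n1)
  Y(R10) = 0.001170+0.000j S between n0,n1
  Y(C4) = 0.000+0.02969j S between n4,n2
  V1: constraint V(n2)−V(n4) = 2.9
Assemble and solve the 9×9 MNA system:
  V(n1)=-8.349+0.1106j  V(n2)=0.0007709-0.004228j  V(n3)=-0.1752+0.1465j  V(n4)=-2.899-0.004228j  V(n5)=0.002043+0.1720j  V(n6)=-0.02015+0.1306j  V(n7)=-0.1759+0.1533j  V(n8)=0.04136+3.478j
  i(V1)=-0.04723-0.08614j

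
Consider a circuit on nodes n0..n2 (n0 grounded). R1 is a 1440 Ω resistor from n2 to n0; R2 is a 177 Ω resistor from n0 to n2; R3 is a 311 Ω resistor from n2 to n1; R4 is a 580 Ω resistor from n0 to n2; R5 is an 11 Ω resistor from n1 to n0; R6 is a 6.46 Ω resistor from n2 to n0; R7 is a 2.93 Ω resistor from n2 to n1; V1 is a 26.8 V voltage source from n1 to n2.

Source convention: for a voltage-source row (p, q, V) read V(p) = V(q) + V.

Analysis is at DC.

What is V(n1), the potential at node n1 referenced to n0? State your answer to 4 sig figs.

MNA unknowns: 2 node voltages V₁..V_2 plus 1 source current (V1)
R1: Y=0.0006944 on G[2,0]
R2: Y=0.005650 on G[0,2]
R3: Y=0.003215 on G[2,1]
R4: Y=0.001724 on G[0,2]
R5: Y=0.09091 on G[1,0]
R6: Y=0.1548 on G[2,0]
R7: Y=0.3413 on G[2,1]
V1: row V1−V2=26.8, i_V1 at 1,2
solve → V1=17.20, V2=-9.600
aux → i_V1=-10.80

17.20 V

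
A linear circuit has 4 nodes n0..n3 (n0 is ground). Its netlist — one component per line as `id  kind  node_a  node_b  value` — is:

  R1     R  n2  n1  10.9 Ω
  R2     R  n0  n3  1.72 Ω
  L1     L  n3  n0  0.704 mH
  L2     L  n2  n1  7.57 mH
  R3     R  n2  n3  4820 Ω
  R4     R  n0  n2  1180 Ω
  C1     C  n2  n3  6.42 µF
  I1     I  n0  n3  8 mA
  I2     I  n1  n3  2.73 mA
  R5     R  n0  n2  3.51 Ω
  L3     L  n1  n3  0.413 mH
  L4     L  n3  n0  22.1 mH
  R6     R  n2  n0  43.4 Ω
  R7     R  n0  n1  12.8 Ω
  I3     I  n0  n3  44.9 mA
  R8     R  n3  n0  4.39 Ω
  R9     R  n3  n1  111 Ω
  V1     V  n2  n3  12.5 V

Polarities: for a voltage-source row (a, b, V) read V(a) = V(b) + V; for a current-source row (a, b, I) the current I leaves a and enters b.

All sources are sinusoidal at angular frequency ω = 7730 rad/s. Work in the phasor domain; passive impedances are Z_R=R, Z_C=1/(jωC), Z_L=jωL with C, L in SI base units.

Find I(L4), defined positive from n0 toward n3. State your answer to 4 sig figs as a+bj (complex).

0.004151-0.01879j A

Element admittances at ω=7730 rad/s:
  Y(R1) = 0.09174+0.000j S between n2,n1
  Y(R2) = 0.5814+0.000j S between n0,n3
  Y(L1) = 0.000-0.1838j S between n3,n0
  Y(L2) = 0.000-0.01709j S between n2,n1
  Y(R3) = 0.0002075+0.000j S between n2,n3
  Y(R4) = 0.0008475+0.000j S between n0,n2
  Y(C1) = 0.000+0.04963j S between n2,n3
  I1: injects 0.008 A into n3 (from n0)
  I2: injects 0.00273 A into n3 (from n1)
  Y(R5) = 0.2849+0.000j S between n0,n2
  Y(L3) = 0.000-0.3132j S between n1,n3
  Y(L4) = 0.000-0.005854j S between n3,n0
  Y(R6) = 0.02304+0.000j S between n2,n0
  Y(R7) = 0.07812+0.000j S between n0,n1
  I3: injects 0.0449 A into n3 (from n0)
  Y(R8) = 0.2278+0.000j S between n3,n0
  Y(R9) = 0.009009+0.000j S between n3,n1
  V1: constraint V(n2)−V(n3) = 12.5
Assemble and solve the 4×4 MNA system:
  V(n1)=-1.072+2.356j  V(n2)=9.290-0.7091j  V(n3)=-3.210-0.7091j
  i(V1)=-3.769+0.05684j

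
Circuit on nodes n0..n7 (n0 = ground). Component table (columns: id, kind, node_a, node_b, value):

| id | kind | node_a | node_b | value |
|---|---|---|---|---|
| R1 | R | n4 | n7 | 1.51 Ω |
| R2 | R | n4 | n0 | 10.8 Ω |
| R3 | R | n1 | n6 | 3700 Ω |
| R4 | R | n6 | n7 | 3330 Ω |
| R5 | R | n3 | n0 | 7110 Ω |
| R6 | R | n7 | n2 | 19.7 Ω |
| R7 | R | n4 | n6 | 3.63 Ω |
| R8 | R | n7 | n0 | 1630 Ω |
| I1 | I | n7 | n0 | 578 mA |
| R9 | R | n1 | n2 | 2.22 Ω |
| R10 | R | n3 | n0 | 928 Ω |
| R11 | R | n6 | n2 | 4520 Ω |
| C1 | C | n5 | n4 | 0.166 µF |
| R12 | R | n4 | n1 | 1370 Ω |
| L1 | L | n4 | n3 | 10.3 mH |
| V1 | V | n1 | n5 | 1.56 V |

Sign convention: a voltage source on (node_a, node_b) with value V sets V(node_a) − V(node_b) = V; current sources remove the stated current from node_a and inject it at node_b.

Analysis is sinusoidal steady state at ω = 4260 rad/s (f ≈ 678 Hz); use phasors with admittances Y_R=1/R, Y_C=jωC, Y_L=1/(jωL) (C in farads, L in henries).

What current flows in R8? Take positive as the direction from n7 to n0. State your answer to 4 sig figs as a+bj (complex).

-0.004282-1.060e-06j A

Apply KCL at each of the 7 non-ground nodes and solve the resulting linear system.
Node n1: branches {R3, R9, R12, V1} → V_1 = -6.958+0.03450j
Node n2: branches {R6, R9, R11} → V_2 = -6.959+0.03081j
Node n3: branches {R5, R10, L1} → V_3 = -6.099+0.3218j
Node n4: branches {R1, R2, R7, C1, R12, L1} → V_4 = -6.116-0.004222j
Node n5: branches {C1, V1} → V_5 = -8.518+0.03450j
Node n6: branches {R3, R4, R7, R11} → V_6 = -6.118-0.004153j
Node n7: branches {R1, R4, R6, R8, I1} → V_7 = -6.980-0.001727j
Source currents: i(V1)=-2.738e-05-0.001698j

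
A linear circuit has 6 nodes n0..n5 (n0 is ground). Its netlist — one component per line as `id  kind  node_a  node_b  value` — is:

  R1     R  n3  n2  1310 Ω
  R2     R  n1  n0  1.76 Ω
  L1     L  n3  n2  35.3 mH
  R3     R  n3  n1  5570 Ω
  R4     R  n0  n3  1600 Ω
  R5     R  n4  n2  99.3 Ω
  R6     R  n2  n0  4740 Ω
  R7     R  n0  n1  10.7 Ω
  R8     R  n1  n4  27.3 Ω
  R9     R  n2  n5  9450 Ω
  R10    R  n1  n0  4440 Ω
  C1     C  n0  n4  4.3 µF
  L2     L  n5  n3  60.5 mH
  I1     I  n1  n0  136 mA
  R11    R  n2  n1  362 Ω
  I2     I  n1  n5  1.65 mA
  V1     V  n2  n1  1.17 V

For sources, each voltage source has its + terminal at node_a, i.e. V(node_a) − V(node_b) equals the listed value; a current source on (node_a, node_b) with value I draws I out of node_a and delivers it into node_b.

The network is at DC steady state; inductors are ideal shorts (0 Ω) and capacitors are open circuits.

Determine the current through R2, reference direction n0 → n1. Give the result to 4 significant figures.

0.1174 A

Element admittances at DC:
  Y(R1) = 0.0007634 S between n3,n2
  Y(R2) = 0.5682 S between n1,n0
  L1: short n3↔n2 (DC inductor)
  Y(R3) = 0.0001795 S between n3,n1
  Y(R4) = 0.0006250 S between n0,n3
  Y(R5) = 0.01007 S between n4,n2
  Y(R6) = 0.0002110 S between n2,n0
  Y(R7) = 0.09346 S between n0,n1
  Y(R8) = 0.03663 S between n1,n4
  Y(R9) = 0.0001058 S between n2,n5
  Y(R10) = 0.0002252 S between n1,n0
  Y(C1) = 0.000 S between n0,n4
  L2: short n5↔n3 (DC inductor)
  I1: injects 0.136 A into n0 (from n1)
  Y(R11) = 0.002762 S between n2,n1
  I2: injects 0.00165 A into n5 (from n1)
  V1: constraint V(n2)−V(n1) = 1.17
Assemble and solve the 8×8 MNA system:
  V(n1)=-0.2067  V(n2)=0.9633  V(n3)=0.9633  V(n4)=0.04560  V(n5)=0.9633
  i(L1)=0.0008379  i(L2)=0.001650  i(V1)=-0.01184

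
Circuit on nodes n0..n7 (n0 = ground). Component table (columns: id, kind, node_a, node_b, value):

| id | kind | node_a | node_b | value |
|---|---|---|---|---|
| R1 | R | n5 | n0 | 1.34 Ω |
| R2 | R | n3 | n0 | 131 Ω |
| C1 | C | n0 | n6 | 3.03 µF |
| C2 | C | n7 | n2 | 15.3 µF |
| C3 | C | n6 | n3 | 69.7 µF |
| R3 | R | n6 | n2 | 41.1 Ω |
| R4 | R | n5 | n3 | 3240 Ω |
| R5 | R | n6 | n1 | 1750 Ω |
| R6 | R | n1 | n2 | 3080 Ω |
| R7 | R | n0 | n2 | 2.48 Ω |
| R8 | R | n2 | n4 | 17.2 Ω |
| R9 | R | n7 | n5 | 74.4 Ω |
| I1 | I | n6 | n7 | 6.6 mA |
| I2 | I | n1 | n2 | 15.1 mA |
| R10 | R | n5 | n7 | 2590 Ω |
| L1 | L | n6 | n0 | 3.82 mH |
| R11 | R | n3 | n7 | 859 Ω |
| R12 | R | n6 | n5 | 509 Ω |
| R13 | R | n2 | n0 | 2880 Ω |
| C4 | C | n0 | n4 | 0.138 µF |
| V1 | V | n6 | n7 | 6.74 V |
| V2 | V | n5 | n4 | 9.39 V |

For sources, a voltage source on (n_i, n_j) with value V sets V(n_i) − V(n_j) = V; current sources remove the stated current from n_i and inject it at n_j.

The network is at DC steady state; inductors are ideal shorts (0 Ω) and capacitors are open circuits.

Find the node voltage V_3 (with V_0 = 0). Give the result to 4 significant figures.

-0.8455 V

Apply KCL at each of the 7 non-ground nodes and solve the resulting linear system.
Node n1: branches {R5, R6, I2} → V_1 = -17.23
Node n2: branches {C2, R3, R6, R7, R8, I2, R13} → V_2 = -1.046
Node n3: branches {R2, C3, R4, R11} → V_3 = -0.8455
Node n4: branches {R8, C4, V2} → V_4 = -8.913
Node n5: branches {R1, R4, R9, R10, R12, V2} → V_5 = 0.4774
Node n6: branches {C1, C3, R3, R5, I1, L1, R12, V1} → V_6 = 0.000
Node n7: branches {C2, R9, I1, R10, R11, V1} → V_7 = -6.740
Source currents: i(L1)=0.07230, i(V1)=-0.1133, i(V2)=-0.4574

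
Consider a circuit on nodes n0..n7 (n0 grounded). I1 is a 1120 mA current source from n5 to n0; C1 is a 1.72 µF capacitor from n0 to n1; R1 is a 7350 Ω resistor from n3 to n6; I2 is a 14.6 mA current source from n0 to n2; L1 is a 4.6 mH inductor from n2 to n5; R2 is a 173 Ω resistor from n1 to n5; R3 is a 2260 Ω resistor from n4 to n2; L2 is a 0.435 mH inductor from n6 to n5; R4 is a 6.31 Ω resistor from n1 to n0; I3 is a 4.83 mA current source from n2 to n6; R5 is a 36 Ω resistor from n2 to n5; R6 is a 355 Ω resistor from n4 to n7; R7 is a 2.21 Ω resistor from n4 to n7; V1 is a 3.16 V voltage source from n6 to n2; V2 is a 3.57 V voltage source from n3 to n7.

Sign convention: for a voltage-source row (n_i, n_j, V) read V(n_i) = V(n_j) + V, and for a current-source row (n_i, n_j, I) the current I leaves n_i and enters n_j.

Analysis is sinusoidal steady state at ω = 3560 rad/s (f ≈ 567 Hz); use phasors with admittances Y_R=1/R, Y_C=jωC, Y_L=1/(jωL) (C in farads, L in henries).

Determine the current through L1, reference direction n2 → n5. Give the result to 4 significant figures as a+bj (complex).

Apply KCL at each of the 7 non-ground nodes and solve the resulting linear system.
Node n1: branches {C1, R2, R4} → V_1 = -6.965+0.2691j
Node n2: branches {I2, L1, R3, I3, R5, V1} → V_2 = -201.1+0.4030j
Node n3: branches {R1, V2} → V_3 = -197.6+0.4030j
Node n4: branches {R3, R6, R7} → V_4 = -201.2+0.4030j
Node n5: branches {I1, L1, R2, L2, R5} → V_5 = -198.2+0.2691j
Node n6: branches {R1, L2, I3, V1} → V_6 = -197.9+0.4030j
Node n7: branches {R6, R7, V2} → V_7 = -201.2+0.4030j
Source currents: i(V1)=-0.08160+0.1797j, i(V2)=-4.265e-05+0.000j

0.008177+0.1760j A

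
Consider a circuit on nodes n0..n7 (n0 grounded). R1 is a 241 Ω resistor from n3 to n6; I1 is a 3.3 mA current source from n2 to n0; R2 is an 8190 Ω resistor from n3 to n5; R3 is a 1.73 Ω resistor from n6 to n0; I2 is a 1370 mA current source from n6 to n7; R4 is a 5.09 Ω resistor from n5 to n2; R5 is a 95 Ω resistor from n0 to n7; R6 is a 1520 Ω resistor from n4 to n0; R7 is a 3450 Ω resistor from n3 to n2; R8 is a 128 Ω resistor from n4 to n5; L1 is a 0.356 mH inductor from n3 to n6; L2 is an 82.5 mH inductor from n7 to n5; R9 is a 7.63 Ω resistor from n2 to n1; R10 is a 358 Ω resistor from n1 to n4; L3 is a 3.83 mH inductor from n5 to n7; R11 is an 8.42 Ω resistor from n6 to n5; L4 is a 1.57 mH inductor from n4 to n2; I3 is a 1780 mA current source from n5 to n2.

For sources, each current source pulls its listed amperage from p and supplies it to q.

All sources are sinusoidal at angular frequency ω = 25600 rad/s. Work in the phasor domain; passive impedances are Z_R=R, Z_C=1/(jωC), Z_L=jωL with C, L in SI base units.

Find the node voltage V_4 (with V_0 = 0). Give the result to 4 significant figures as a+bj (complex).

MNA unknowns: 7 node voltages V₁..V_7
R1: Y=0.004149+0.000j on G[3,6]
I1: z[2]−=0.0033, z[0]+=0.0033
R2: Y=0.0001221+0.000j on G[3,5]
R3: Y=0.5780+0.000j on G[6,0]
I2: z[6]−=1.37, z[7]+=1.37
R4: Y=0.1965+0.000j on G[5,2]
R5: Y=0.01053+0.000j on G[0,7]
R6: Y=0.0006579+0.000j on G[4,0]
R7: Y=0.0002899+0.000j on G[3,2]
R8: Y=0.007812+0.000j on G[4,5]
L1: Y=0.000-0.1097j on G[3,6]
L2: Y=0.000-0.0004735j on G[7,5]
R9: Y=0.1311+0.000j on G[2,1]
R10: Y=0.002793+0.000j on G[1,4]
L3: Y=0.000-0.01020j on G[5,7]
R11: Y=0.1188+0.000j on G[6,5]
L4: Y=0.000-0.02488j on G[4,2]
I3: z[5]−=1.78, z[2]+=1.78
solve → V1=13.27-6.211j, V2=13.30-6.158j, V3=-1.152-1.031j, V4=12.04-8.672j, V5=4.610-6.289j, V6=-1.173-1.075j, V7=63.37+59.58j

12.04-8.672j V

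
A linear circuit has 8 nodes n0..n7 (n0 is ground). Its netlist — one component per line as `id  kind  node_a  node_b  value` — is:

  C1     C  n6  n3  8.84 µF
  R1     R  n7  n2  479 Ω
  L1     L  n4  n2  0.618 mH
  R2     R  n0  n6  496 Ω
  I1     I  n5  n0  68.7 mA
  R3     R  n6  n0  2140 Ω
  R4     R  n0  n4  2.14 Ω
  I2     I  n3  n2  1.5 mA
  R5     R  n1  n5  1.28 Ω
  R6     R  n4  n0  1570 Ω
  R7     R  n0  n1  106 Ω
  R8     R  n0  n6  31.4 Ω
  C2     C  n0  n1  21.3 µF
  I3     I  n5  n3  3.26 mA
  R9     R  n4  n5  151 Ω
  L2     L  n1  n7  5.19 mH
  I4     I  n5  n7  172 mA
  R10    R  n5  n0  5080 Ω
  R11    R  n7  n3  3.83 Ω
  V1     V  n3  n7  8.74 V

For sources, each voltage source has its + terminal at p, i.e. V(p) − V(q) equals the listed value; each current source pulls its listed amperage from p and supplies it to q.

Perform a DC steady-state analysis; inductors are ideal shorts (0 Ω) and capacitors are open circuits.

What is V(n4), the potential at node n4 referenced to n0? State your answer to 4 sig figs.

-0.06937 V

Apply KCL at each of the 7 non-ground nodes and solve the resulting linear system.
Node n1: branches {R5, R7, C2, L2} → V_1 = -3.757
Node n2: branches {R1, L1, I2} → V_2 = -0.06937
Node n3: branches {C1, I2, I3, R11, V1} → V_3 = 4.983
Node n4: branches {L1, R4, R6, R9} → V_4 = -0.06937
Node n5: branches {I1, R5, I3, R9, I4, R10} → V_5 = -4.035
Node n6: branches {C1, R2, R3, R8} → V_6 = 0.000
Node n7: branches {R1, L2, I4, R11, V1} → V_7 = -3.757
Source currents: i(L1)=0.006199, i(L2)=-0.1815, i(V1)=-2.280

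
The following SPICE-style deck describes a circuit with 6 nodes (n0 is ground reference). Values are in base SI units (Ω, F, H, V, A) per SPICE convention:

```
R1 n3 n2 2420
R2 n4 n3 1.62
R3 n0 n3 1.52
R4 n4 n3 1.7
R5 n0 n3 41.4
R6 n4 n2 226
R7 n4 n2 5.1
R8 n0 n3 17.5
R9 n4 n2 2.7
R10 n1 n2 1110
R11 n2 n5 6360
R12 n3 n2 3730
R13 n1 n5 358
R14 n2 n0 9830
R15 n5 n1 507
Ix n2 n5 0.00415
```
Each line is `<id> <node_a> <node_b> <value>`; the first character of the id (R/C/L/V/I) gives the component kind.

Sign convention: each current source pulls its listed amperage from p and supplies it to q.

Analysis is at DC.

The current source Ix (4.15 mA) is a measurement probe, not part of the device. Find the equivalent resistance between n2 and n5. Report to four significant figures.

R_eq = 1093. Ω

Apply KCL at each of the 5 non-ground nodes and solve the resulting linear system.
Node n1: branches {R10, R13, R15} → V_1 = 3.815
Node n2: branches {R1, R6, R7, R9, R10, R11, R12, R14, Ix} → V_2 = 0.000
Node n3: branches {R1, R2, R3, R4, R5, R8, R12} → V_3 = 0.000
Node n4: branches {R2, R4, R6, R7, R9} → V_4 = 0.000
Node n5: branches {R11, R13, R15, Ix} → V_5 = 4.536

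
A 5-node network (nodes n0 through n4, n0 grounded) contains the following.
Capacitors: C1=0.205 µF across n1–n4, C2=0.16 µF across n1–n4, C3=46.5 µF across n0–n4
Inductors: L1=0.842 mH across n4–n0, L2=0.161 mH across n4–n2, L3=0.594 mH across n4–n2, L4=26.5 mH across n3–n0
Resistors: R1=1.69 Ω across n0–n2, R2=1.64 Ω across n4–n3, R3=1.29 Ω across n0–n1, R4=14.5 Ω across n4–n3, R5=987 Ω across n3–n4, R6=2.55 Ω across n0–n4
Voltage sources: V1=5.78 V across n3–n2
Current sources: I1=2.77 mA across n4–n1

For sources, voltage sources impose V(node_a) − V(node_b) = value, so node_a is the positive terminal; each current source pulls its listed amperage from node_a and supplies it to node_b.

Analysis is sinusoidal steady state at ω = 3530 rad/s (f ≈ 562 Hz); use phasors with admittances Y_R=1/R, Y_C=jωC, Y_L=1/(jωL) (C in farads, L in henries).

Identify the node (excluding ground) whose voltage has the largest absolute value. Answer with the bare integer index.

3

MNA unknowns: 4 node voltages V₁..V_4 plus 1 source current (V1)
C1: Y=0.000+0.0007236j on G[1,4]
L1: Y=0.000-0.3364j on G[4,0]
L2: Y=0.000-1.760j on G[4,2]
R1: Y=0.5917+0.000j on G[0,2]
L3: Y=0.000-0.4769j on G[4,2]
R2: Y=0.6098+0.000j on G[4,3]
R3: Y=0.7752+0.000j on G[0,1]
R4: Y=0.06897+0.000j on G[4,3]
R5: Y=0.001013+0.000j on G[3,4]
C2: Y=0.000+0.0005648j on G[1,4]
R6: Y=0.3922+0.000j on G[0,4]
C3: Y=0.000+0.1641j on G[0,4]
L4: Y=0.000-0.01069j on G[3,0]
V1: row V3−V2=5.78, i_V1 at 3,2
I1: z[4]−=0.00277, z[1]+=0.00277
solve → V1=0.001957+0.0003204j, V2=-0.4060-0.4914j, V3=5.374-0.4914j, V4=0.1947+0.9729j
aux → i_V1=-3.515+1.053j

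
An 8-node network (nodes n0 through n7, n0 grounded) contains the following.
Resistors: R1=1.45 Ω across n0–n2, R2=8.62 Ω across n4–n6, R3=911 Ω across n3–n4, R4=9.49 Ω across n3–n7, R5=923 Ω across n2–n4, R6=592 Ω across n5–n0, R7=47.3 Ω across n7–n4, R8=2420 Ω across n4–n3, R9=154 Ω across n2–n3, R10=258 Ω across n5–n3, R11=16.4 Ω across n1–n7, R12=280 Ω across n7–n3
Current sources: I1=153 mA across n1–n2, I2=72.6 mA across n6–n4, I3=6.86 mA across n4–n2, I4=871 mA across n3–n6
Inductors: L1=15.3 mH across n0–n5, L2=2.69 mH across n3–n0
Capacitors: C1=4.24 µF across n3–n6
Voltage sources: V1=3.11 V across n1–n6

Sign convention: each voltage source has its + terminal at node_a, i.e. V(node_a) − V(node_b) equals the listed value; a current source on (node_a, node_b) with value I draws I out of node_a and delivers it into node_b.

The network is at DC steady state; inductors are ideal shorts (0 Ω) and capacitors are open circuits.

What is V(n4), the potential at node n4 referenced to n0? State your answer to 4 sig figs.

11.72 V

MNA unknowns: 7 node voltages V₁..V_7 plus 3 source currents (L1, L2, V1)
R1: Y=0.6897 on G[0,2]
R2: Y=0.1160 on G[4,6]
I1: z[1]−=0.153, z[2]+=0.153
R3: Y=0.001098 on G[3,4]
I2: z[6]−=0.0726, z[4]+=0.0726
R4: Y=0.1054 on G[3,7]
L1: row V0−V5=0, i_L1 at 0,5
R5: Y=0.001083 on G[2,4]
R6: Y=0.001689 on G[5,0]
R7: Y=0.02114 on G[7,4]
R8: Y=0.0004132 on G[4,3]
L2: row V3−V0=0, i_L2 at 3,0
I3: z[4]−=0.00686, z[2]+=0.00686
C1: Y=0.000 on G[3,6]
R9: Y=0.006494 on G[2,3]
R10: Y=0.003876 on G[5,3]
I4: z[3]−=0.871, z[6]+=0.871
R11: Y=0.06098 on G[1,7]
R12: Y=0.003571 on G[7,3]
V1: row V1−V6=3.11, i_V1 at 1,6
solve → V1=15.52, V2=0.2475, V3=0.000, V4=11.72, V5=0.000, V6=12.41, V7=6.251
aux → i_L1=0.000, i_L2=-0.1707, i_V1=-0.7183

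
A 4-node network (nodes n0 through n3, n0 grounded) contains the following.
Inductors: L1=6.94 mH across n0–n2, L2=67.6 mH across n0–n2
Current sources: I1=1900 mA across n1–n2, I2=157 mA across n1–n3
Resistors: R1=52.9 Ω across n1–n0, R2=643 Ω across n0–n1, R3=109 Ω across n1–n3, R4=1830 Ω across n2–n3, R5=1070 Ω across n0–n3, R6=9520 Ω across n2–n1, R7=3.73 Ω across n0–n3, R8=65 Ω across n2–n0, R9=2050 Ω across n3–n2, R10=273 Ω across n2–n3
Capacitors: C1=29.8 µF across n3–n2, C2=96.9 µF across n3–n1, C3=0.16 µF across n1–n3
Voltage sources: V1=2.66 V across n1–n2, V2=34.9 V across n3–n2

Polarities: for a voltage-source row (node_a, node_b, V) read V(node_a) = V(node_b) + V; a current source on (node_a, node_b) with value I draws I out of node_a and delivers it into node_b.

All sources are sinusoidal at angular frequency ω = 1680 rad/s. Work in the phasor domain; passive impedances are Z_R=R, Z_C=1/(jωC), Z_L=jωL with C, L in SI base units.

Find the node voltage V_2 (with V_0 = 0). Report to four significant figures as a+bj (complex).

Element admittances at ω=1680 rad/s:
  Y(L1) = 0.000-0.08577j S between n0,n2
  I1: injects 1.9 A into n2 (from n1)
  Y(R1) = 0.01890+0.000j S between n1,n0
  Y(C1) = 0.000+0.05006j S between n3,n2
  Y(L2) = 0.000-0.008805j S between n0,n2
  I2: injects 0.157 A into n3 (from n1)
  Y(R2) = 0.001555+0.000j S between n0,n1
  Y(C2) = 0.000+0.1628j S between n3,n1
  Y(R3) = 0.009174+0.000j S between n1,n3
  Y(R4) = 0.0005464+0.000j S between n2,n3
  Y(R5) = 0.0009346+0.000j S between n0,n3
  Y(R6) = 0.0001050+0.000j S between n2,n1
  Y(R7) = 0.2681+0.000j S between n0,n3
  Y(R8) = 0.01538+0.000j S between n2,n0
  Y(C3) = 0.000+0.0002688j S between n1,n3
  Y(R9) = 0.0004878+0.000j S between n3,n2
  Y(R10) = 0.003663+0.000j S between n2,n3
  V1: constraint V(n1)−V(n2) = 2.66
  V2: constraint V(n3)−V(n2) = 34.9
Assemble and solve the 5×5 MNA system:
  V(n1)=-25.60-8.765j  V(n2)=-28.26-8.765j  V(n3)=6.644-8.765j
  i(V1)=-1.238+5.436j  i(V2)=-2.090-4.646j

-28.26-8.765j V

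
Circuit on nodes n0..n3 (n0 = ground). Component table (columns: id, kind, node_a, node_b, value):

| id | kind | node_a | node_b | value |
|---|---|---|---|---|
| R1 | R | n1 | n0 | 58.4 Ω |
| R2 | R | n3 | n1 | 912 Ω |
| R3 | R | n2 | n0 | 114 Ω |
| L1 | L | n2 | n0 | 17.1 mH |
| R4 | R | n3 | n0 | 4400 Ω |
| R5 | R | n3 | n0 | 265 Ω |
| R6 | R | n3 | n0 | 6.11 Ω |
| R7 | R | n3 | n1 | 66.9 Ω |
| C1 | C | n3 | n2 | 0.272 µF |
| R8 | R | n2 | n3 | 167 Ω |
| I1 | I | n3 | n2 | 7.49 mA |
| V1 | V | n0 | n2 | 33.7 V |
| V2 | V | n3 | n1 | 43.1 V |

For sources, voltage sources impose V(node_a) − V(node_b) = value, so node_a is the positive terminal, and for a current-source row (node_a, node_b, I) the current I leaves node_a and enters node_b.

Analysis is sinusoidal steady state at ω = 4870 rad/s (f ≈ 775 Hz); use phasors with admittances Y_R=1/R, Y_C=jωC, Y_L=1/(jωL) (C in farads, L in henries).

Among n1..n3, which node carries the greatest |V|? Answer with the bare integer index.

1

Element admittances at ω=4870 rad/s:
  Y(R1) = 0.01712+0.000j S between n1,n0
  Y(R2) = 0.001096+0.000j S between n3,n1
  Y(R3) = 0.008772+0.000j S between n2,n0
  Y(L1) = 0.000-0.01201j S between n2,n0
  Y(R4) = 0.0002273+0.000j S between n3,n0
  Y(R5) = 0.003774+0.000j S between n3,n0
  Y(R6) = 0.1637+0.000j S between n3,n0
  Y(R7) = 0.01495+0.000j S between n3,n1
  Y(C1) = 0.000+0.001325j S between n3,n2
  Y(R8) = 0.005988+0.000j S between n2,n3
  I1: injects 0.00749 A into n2 (from n3)
  V1: constraint V(n0)−V(n2) = 33.7
  V2: constraint V(n3)−V(n1) = 43.1
Assemble and solve the 5×5 MNA system:
  V(n1)=-40.33-0.2532j  V(n2)=-33.70+0.000j  V(n3)=2.770-0.2532j
  i(V1)=-0.5218+0.3579j  i(V2)=-1.382-0.004336j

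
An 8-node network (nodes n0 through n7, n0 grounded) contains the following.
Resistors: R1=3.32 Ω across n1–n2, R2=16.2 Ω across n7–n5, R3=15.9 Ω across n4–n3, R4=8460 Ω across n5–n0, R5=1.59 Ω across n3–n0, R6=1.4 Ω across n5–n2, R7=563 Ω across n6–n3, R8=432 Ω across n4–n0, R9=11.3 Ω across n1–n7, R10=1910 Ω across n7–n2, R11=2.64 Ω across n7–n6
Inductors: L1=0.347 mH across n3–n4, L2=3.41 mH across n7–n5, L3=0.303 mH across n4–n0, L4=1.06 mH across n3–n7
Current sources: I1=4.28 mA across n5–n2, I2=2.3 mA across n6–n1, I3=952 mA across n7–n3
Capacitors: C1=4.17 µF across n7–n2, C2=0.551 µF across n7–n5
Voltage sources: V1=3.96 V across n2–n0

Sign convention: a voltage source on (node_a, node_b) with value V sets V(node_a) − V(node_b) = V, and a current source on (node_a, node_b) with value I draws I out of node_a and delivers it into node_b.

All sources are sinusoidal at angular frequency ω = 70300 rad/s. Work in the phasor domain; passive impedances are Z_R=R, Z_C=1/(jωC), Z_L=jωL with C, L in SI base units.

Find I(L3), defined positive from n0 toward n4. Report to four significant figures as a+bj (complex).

-0.01872+0.04595j A

Apply KCL at each of the 7 non-ground nodes and solve the resulting linear system.
Node n1: branches {R1, I2, R9} → V_1 = 3.736+0.6082j
Node n2: branches {R1, I1, R6, C1, R10, V1} → V_2 = 3.960+0.000j
Node n3: branches {L1, R3, R5, R7, L4, I3} → V_3 = 1.540+0.04894j
Node n4: branches {L1, R3, R8, L3} → V_4 = 0.9787+0.3987j
Node n5: branches {R2, R4, I1, R6, L2, C2} → V_5 = 3.762+0.1768j
Node n6: branches {I2, R7, R11} → V_6 = 2.936+2.666j
Node n7: branches {R2, R9, L2, C1, L4, C2, I3, R10, R11} → V_7 = 2.948+2.678j
Source currents: i(V1)=-0.9902+0.01422j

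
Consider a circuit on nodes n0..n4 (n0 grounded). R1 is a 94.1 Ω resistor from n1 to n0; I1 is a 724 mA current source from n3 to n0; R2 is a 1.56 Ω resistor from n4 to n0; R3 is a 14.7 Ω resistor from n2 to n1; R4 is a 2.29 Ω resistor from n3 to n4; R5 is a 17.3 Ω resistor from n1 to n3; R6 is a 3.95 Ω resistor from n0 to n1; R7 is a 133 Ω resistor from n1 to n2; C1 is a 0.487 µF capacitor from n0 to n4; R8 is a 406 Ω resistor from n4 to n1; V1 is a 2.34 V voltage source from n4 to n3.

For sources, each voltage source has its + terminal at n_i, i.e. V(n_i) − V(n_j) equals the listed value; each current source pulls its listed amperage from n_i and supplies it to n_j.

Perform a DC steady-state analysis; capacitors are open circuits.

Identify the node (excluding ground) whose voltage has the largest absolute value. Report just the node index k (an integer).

3

MNA unknowns: 4 node voltages V₁..V_4 plus 1 source current (V1)
R1: Y=0.01063 on G[1,0]
I1: z[3]−=0.724, z[0]+=0.724
R2: Y=0.6410 on G[4,0]
R3: Y=0.06803 on G[2,1]
R4: Y=0.4367 on G[3,4]
R5: Y=0.05780 on G[1,3]
R6: Y=0.2532 on G[0,1]
R7: Y=0.007519 on G[1,2]
C1: Y=0.000 on G[0,4]
R8: Y=0.002463 on G[4,1]
V1: row V4−V3=2.34, i_V1 at 4,3
solve → V1=-0.5828, V2=-0.5828, V3=-3.230, V4=-0.8896
aux → i_V1=-0.4508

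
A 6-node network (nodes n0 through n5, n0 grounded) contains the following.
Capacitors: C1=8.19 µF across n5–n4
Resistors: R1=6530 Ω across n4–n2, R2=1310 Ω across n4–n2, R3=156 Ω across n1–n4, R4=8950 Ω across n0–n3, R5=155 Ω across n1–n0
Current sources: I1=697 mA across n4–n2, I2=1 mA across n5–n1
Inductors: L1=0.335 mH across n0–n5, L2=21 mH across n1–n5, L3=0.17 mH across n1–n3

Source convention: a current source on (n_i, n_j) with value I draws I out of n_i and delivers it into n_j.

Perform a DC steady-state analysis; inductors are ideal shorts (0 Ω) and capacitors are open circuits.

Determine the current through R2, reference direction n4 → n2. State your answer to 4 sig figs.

-0.5805 A

Element admittances at DC:
  Y(C1) = 0.000 S between n5,n4
  Y(R1) = 0.0001531 S between n4,n2
  Y(R2) = 0.0007634 S between n4,n2
  I1: injects 0.697 A into n2 (from n4)
  L1: short n0↔n5 (DC inductor)
  Y(R3) = 0.006410 S between n1,n4
  L2: short n1↔n5 (DC inductor)
  L3: short n1↔n3 (DC inductor)
  Y(R4) = 0.0001117 S between n0,n3
  Y(R5) = 0.006452 S between n1,n0
  I2: injects 0.001 A into n1 (from n5)
Assemble and solve the 8×8 MNA system:
  V(n1)=0.000  V(n2)=760.5  V(n3)=0.000  V(n4)=0.000  V(n5)=0.000
  i(L1)=0.000  i(L2)=0.001000  i(L3)=0.000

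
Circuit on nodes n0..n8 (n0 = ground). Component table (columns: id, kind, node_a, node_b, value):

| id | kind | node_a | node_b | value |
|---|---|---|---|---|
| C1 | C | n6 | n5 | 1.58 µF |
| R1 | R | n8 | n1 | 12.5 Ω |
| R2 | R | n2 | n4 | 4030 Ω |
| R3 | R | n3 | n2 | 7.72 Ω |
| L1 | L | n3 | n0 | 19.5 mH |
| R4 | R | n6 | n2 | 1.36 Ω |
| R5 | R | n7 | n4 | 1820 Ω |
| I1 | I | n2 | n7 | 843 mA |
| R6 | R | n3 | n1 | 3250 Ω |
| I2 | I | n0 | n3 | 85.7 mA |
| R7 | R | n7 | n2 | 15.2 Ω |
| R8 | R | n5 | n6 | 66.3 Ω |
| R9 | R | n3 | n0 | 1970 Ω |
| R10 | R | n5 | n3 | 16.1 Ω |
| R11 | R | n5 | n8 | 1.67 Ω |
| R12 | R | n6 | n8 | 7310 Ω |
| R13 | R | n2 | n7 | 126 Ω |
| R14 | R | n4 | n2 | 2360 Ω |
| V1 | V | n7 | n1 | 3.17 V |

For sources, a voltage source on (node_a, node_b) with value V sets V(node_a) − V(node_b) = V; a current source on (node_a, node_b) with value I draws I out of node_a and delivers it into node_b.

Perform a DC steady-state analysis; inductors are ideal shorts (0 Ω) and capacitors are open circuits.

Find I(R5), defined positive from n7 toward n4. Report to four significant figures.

0.002697 A

Apply KCL at each of the 8 non-ground nodes and solve the resulting linear system.
Node n1: branches {R1, R6, V1} → V_1 = 4.712
Node n2: branches {R2, R3, R4, I1, R7, R13, R14} → V_2 = -1.041
Node n3: branches {R3, L1, R6, I2, R9, R10} → V_3 = 0.000
Node n4: branches {R2, R5, R14} → V_4 = 2.973
Node n5: branches {C1, R8, R10, R11} → V_5 = 2.148
Node n6: branches {C1, R4, R8, R12} → V_6 = -0.9764
Node n7: branches {R5, I1, R7, R13, V1} → V_7 = 7.882
Node n8: branches {R1, R11, R12} → V_8 = 2.449
Source currents: i(L1)=0.08570, i(V1)=0.1824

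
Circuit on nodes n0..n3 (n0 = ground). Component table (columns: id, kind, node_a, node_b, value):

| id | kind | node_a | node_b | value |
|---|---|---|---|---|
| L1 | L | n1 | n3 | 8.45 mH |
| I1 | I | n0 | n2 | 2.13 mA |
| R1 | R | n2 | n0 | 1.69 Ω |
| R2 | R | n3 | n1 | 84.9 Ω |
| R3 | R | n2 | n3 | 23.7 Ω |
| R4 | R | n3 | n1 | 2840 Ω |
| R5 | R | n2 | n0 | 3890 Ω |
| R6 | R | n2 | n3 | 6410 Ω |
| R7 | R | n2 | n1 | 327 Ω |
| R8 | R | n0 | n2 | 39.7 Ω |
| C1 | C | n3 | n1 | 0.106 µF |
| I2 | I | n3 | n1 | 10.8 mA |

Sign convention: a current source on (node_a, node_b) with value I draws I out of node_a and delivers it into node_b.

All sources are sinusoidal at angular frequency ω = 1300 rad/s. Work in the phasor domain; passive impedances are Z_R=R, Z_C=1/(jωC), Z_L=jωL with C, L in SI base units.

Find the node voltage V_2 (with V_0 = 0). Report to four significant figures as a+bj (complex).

Element admittances at ω=1300 rad/s:
  Y(L1) = 0.000-0.09103j S between n1,n3
  I1: injects 0.00213 A into n2 (from n0)
  Y(R1) = 0.5917+0.000j S between n2,n0
  Y(R2) = 0.01178+0.000j S between n3,n1
  Y(R3) = 0.04219+0.000j S between n2,n3
  Y(R4) = 0.0003521+0.000j S between n3,n1
  Y(R5) = 0.0002571+0.000j S between n2,n0
  Y(R6) = 0.0001560+0.000j S between n2,n3
  Y(R7) = 0.003058+0.000j S between n2,n1
  Y(R8) = 0.02519+0.000j S between n0,n2
  Y(C1) = 0.000+0.0001378j S between n3,n1
  I2: injects 0.0108 A into n1 (from n3)
Assemble and solve the 3×3 MNA system:
  V(n1)=0.02123+0.1079j  V(n2)=0.003451+0.000j  V(n3)=0.002167-0.007790j

0.003451+0.000j V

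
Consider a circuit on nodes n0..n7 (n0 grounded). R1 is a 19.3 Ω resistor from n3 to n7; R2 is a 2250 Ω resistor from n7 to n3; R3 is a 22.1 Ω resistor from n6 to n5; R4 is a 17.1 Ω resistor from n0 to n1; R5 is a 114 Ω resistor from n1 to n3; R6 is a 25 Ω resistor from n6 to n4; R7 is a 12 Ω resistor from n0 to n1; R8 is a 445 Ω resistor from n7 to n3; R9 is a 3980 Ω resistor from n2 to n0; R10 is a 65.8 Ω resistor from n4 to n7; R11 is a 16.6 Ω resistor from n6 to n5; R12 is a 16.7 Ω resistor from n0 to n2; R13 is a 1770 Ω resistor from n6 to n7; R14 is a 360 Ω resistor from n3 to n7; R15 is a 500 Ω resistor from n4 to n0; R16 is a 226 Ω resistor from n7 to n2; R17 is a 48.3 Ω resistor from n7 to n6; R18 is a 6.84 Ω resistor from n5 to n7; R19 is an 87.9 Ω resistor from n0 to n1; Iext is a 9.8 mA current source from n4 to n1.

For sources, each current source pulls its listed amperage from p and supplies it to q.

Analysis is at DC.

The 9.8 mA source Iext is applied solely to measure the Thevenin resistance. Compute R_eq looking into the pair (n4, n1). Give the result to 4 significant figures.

Apply KCL at each of the 7 non-ground nodes and solve the resulting linear system.
Node n1: branches {R4, R5, R7, R19, Iext} → V_1 = 0.02926
Node n2: branches {R9, R12, R16} → V_2 = -0.04590
Node n3: branches {R1, R2, R5, R8, R14} → V_3 = -0.5769
Node n4: branches {R6, R10, R15, Iext} → V_4 = -0.8614
Node n5: branches {R3, R11, R18} → V_5 = -0.6959
Node n6: branches {R3, R6, R11, R13, R17} → V_6 = -0.7323
Node n7: branches {R1, R2, R8, R10, R13, R14, R16, R17, R18} → V_7 = -0.6697

R_eq = 90.88 Ω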